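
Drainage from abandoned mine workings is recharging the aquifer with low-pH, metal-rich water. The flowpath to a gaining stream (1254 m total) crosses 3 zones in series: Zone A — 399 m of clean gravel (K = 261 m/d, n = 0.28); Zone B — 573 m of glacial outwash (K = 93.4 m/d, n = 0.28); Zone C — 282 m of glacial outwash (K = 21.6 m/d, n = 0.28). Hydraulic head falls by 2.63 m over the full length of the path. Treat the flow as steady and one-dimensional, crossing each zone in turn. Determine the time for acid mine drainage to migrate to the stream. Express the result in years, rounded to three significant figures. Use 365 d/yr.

Continuity: the same q passes through each zone, so ΔH = q·Σ(L_j/K_j) — the zones act as resistances in series.
Σ(L/K) = 399/261 + 573/93.4 + 282/21.6 = 1.529 + 6.135 + 13.06 = 20.72 d
q = ΔH / Σ(L/K) = 2.63 / 20.72 = 0.1269 m/d (same in every zone)
Zone A: v = q/n = 0.1269/0.28 = 0.4533 m/d → t_A = 399/0.4533 = 880.1 d
Zone B: v = q/n = 0.1269/0.28 = 0.4533 m/d → t_B = 573/0.4533 = 1264 d
Zone C: v = q/n = 0.1269/0.28 = 0.4533 m/d → t_C = 282/0.4533 = 622.0 d
Total t = 880.1 + 1264 + 622.0 = 2766 d
   = 2766 / 365 = 7.58 yr

7.58 years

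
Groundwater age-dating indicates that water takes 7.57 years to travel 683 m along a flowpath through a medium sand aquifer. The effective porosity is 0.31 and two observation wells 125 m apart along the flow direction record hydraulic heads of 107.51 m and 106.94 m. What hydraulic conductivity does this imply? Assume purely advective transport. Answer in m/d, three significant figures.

16.8 m/d

Hydraulic gradient i = (107.51 − 106.94) / 125 = 0.57 / 125 = 0.004560
t = 7.57 years = 2763 d
v = L / t = 683 / 2763 = 0.2472 m/d
K = v · n / i = 0.2472 × 0.31 / 0.004560 = 16.8 m/d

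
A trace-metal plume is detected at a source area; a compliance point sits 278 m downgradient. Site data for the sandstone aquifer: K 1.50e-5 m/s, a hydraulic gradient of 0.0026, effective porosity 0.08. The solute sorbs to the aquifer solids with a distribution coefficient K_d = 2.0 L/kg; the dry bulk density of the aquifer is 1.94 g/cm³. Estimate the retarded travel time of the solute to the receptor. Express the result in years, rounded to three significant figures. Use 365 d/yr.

895 years

K = 1.50e-5 m/s × 86400 s/d = 1.296 m/d
Specific discharge q = 1.296 × 0.0026 = 0.003370 m/d
Average linear velocity = 0.003370 / 0.08 = 0.04212 m/d
Retardation R = 1 + ρ_b·K_d/n = 1 + 1.94×2.0/0.08 = 49.50
Contaminant velocity v_c = v/R = 0.04212/49.50 = 8.509e-4 m/d
t = L/v_c = 278/8.509e-4 = 326700 d
   = 326700/365 = 895 yr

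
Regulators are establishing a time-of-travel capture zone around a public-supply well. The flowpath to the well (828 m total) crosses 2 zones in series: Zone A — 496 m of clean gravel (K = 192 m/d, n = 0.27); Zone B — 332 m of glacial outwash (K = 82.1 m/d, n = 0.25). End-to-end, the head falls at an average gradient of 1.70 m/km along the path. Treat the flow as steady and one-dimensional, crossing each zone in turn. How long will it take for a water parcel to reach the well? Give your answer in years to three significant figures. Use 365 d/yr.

Steady 1-D flow in series ⇒ the Darcy flux q is identical in every zone and the zone head losses add (resistances L/K in series).
Σ(L/K) = 496/192 + 332/82.1 = 2.583 + 4.044 = 6.627 d
K_eq = L_total / Σ(L/K) = 828 / 6.627 = 124.9 m/d
q = K_eq · i = 124.9 × 0.0017 = 0.2124 m/d (same in every zone)
Zone A: v = q/n = 0.2124/0.27 = 0.7867 m/d → t_A = 496/0.7867 = 630.5 d
Zone B: v = q/n = 0.2124/0.25 = 0.8496 m/d → t_B = 332/0.8496 = 390.8 d
Total t = 630.5 + 390.8 = 1021 d
   = 1021 / 365 = 2.80 yr

2.80 years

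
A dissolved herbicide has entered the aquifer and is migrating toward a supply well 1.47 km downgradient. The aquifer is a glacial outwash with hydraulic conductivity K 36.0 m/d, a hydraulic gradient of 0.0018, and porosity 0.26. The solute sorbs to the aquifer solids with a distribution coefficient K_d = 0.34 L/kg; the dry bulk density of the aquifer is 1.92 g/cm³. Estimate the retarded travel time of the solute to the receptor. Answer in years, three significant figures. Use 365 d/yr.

Specific discharge q = 36.0 × 0.0018 = 0.06480 m/d
v_s = q/n_e = 0.06480/0.26 = 0.2492 m/d
Retardation R = 1 + ρ_b·K_d/n = 1 + 1.92×0.34/0.26 = 3.511
Contaminant velocity v_c = v/R = 0.2492/3.511 = 0.07099 m/d
L = 1.47 km = 1470 m
t = L/v_c = 1470/0.07099 = 20710 d
   = 20710/365 = 56.7 yr

56.7 years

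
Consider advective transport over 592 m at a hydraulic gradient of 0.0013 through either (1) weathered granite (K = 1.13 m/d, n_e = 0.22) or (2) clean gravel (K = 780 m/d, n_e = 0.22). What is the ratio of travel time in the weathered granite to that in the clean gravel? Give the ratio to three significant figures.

690

Unit 1 (weathered granite): v = 1.13×0.0013/0.22 = 0.006677 m/d, t = 592/0.006677 = 88660 d
Unit 2 (clean gravel): v = 780×0.0013/0.22 = 4.609 m/d, t = 592/4.609 = 128.4 d
t(weathered granite) / t(clean gravel) = 88660/128.4 = 690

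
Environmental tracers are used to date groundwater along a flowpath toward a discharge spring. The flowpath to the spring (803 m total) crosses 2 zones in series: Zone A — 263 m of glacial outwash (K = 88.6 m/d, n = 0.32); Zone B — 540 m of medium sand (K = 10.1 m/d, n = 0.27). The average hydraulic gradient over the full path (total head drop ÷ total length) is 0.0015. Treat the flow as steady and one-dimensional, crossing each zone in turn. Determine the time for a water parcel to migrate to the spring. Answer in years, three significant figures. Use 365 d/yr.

29.5 years

For zones in series the flux q is common to all zones; the equivalent conductivity is the harmonic (thickness-weighted) mean, K_eq = L_total / Σ(L_j/K_j).
Σ(L/K) = 263/88.6 + 540/10.1 = 2.968 + 53.47 = 56.43 d
K_eq = L_total / Σ(L/K) = 803 / 56.43 = 14.23 m/d
q = K_eq · i = 14.23 × 0.0015 = 0.02134 m/d (same in every zone)
Zone A: v = q/n = 0.02134/0.32 = 0.06670 m/d → t_A = 263/0.06670 = 3943 d
Zone B: v = q/n = 0.02134/0.27 = 0.07905 m/d → t_B = 540/0.07905 = 6831 d
Total t = 3943 + 6831 = 10770 d
   = 10770 / 365 = 29.5 yr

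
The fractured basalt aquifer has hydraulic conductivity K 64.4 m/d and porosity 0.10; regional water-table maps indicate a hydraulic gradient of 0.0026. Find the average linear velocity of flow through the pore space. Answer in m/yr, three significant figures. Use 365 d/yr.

611 m/yr

q = Ki = 64.4 × 0.0026 = 0.1674 m/d
v = Ki/n = 64.4·0.0026/0.10 = 1.674 m/d
   = 1.674 × 365 = 611 m/yr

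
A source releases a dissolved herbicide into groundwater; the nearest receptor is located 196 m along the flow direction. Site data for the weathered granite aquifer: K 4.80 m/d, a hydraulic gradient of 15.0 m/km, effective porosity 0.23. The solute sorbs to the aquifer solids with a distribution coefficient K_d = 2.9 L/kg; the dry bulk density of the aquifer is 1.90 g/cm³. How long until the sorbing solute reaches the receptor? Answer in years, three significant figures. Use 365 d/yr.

42.8 years

Darcy flux q = K·i = 4.80 × 0.015 = 0.07200 m/d
Average linear velocity = 0.07200 / 0.23 = 0.3130 m/d
Retardation R = 1 + ρ_b·K_d/n = 1 + 1.90×2.9/0.23 = 24.96
Contaminant velocity v_c = v/R = 0.3130/24.96 = 0.01254 m/d
t = L/v_c = 196/0.01254 = 15630 d
   = 15630/365 = 42.8 yr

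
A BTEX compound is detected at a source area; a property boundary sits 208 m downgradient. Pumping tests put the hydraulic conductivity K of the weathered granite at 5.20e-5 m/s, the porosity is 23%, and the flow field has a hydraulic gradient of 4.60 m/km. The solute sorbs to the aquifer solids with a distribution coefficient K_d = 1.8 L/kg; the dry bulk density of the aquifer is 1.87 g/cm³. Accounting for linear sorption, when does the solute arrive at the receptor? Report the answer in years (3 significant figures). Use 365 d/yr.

99.2 years

K = 5.20e-5 m/s × 86400 s/d = 4.493 m/d
Darcy flux q = K·i = 4.493 × 0.0046 = 0.02067 m/d
v = Ki/n = 4.493·0.0046/0.23 = 0.08986 m/d
Retardation R = 1 + ρ_b·K_d/n = 1 + 1.87×1.8/0.23 = 15.63
Contaminant velocity v_c = v/R = 0.08986/15.63 = 0.005747 m/d
t = L/v_c = 208/0.005747 = 36190 d
   = 36190/365 = 99.2 yr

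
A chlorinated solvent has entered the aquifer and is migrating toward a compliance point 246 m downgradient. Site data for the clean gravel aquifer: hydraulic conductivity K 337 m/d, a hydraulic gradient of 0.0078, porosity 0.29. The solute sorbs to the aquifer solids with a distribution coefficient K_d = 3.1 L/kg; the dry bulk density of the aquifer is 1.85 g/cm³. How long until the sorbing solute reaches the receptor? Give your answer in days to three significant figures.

Specific discharge q = 337 × 0.0078 = 2.629 m/d
Seepage velocity v = q / n = 2.629 / 0.29 = 9.064 m/d
Retardation R = 1 + ρ_b·K_d/n = 1 + 1.85×3.1/0.29 = 20.78
Contaminant velocity v_c = v/R = 9.064/20.78 = 0.4363 m/d
t = L/v_c = 246/0.4363 = 563.9 d

564 days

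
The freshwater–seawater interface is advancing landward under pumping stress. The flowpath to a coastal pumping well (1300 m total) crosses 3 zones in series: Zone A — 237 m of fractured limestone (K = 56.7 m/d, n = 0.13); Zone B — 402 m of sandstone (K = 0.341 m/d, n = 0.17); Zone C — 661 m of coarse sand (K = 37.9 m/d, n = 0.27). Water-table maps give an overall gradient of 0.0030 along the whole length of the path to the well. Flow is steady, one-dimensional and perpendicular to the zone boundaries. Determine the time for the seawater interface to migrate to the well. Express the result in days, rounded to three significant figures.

85500 days

For zones in series the flux q is common to all zones; the equivalent conductivity is the harmonic (thickness-weighted) mean, K_eq = L_total / Σ(L_j/K_j).
Σ(L/K) = 237/56.7 + 402/0.341 + 661/37.9 = 4.180 + 1179 + 17.44 = 1201 d
K_eq = L_total / Σ(L/K) = 1300 / 1201 = 1.083 m/d
q = K_eq · i = 1.083 × 0.0030 = 0.003249 m/d (same in every zone)
Zone A: v = q/n = 0.003249/0.13 = 0.02499 m/d → t_A = 237/0.02499 = 9484 d
Zone B: v = q/n = 0.003249/0.17 = 0.01911 m/d → t_B = 402/0.01911 = 21040 d
Zone C: v = q/n = 0.003249/0.27 = 0.01203 m/d → t_C = 661/0.01203 = 54940 d
Total t = 9484 + 21040 + 54940 = 85460 d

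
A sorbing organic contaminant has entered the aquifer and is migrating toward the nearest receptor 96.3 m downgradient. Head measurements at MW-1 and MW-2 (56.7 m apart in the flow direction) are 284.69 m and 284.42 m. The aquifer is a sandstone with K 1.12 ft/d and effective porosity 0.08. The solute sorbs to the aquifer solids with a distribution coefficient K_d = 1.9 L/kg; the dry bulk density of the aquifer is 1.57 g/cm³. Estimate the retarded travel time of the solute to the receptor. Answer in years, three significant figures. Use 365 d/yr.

497 years

Hydraulic gradient i = (284.69 − 284.42) / 56.7 = 0.27 / 56.7 = 0.004762
K = 1.12 ft/d × 0.3048 = 0.3414 m/d
Specific discharge q = 0.3414 × 0.004762 = 0.001626 m/d
Average linear velocity = 0.001626 / 0.08 = 0.02032 m/d
Retardation R = 1 + ρ_b·K_d/n = 1 + 1.57×1.9/0.08 = 38.29
Contaminant velocity v_c = v/R = 0.02032/38.29 = 5.307e-4 m/d
t = L/v_c = 96.3/5.307e-4 = 181500 d
   = 181500/365 = 497 yr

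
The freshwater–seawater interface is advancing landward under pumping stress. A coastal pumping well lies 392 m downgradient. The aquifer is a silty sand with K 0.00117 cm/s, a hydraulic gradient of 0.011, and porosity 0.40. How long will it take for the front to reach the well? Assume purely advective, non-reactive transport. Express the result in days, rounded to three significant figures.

K = 0.00117 cm/s × 864 = 1.011 m/d
Specific discharge q = 1.011 × 0.011 = 0.01112 m/d
Seepage velocity v = q / n = 0.01112 / 0.40 = 0.02780 m/d
t = L / v = 392 / 0.02780 = 14100 d

14100 days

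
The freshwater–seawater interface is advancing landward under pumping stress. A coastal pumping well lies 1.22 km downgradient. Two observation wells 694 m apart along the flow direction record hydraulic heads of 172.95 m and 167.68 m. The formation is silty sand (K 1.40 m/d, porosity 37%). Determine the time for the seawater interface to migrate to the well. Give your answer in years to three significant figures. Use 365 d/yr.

116 years

Hydraulic gradient i = (172.95 − 167.68) / 694 = 5.27 / 694 = 0.007594
Specific discharge q = 1.40 × 0.007594 = 0.01063 m/d
v = Ki/n = 1.40·0.007594/0.37 = 0.02873 m/d
L = 1.22 km = 1220 m
t = L / v = 1220 / 0.02873 = 42460 d
   = 42460 / 365 = 116 yr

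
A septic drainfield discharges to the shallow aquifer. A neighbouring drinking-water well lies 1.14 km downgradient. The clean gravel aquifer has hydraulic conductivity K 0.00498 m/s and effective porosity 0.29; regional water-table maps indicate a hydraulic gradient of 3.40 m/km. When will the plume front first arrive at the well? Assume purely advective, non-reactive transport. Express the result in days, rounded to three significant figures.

K = 0.00498 m/s × 86400 s/d = 430.3 m/d
q = Ki = 430.3 × 0.0034 = 1.463 m/d
v = Ki/n = 430.3·0.0034/0.29 = 5.045 m/d
L = 1.14 km = 1140 m
t = L / v = 1140 / 5.045 = 226.0 d

226 days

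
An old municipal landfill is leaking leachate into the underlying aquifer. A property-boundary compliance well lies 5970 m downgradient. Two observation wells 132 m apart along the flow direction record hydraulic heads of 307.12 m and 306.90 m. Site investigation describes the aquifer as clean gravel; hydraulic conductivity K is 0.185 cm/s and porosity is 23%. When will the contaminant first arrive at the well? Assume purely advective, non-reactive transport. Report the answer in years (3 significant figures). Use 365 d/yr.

Hydraulic gradient i = (307.12 − 306.90) / 132 = 0.22 / 132 = 0.001667
K = 0.185 cm/s × 864 = 159.8 m/d
Darcy flux q = K·i = 159.8 × 0.001667 = 0.2664 m/d
Average linear velocity = 0.2664 / 0.23 = 1.158 m/d
t = L / v = 5970 / 1.158 = 5154 d
   = 5154 / 365 = 14.1 yr

14.1 years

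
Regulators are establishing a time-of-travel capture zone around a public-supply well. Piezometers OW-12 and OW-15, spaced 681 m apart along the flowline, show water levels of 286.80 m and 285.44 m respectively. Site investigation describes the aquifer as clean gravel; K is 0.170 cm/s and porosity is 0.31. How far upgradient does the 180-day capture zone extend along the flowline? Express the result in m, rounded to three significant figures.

Hydraulic gradient i = (286.80 − 285.44) / 681 = 1.36 / 681 = 0.001997
K = 0.170 cm/s × 864 = 146.9 m/d
q = Ki = 146.9 × 0.001997 = 0.2933 m/d
v = Ki/n = 146.9·0.001997/0.31 = 0.9462 m/d
L = v × T = 0.9462 × 180 = 170.3 m

170 m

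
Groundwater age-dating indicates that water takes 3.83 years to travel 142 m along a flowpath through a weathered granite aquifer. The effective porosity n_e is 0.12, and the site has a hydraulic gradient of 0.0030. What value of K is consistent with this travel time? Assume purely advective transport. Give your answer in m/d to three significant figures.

t = 3.83 years = 1398 d
v = L / t = 142 / 1398 = 0.1016 m/d
K = v · n / i = 0.1016 × 0.12 / 0.0030 = 4.06 m/d

4.06 m/d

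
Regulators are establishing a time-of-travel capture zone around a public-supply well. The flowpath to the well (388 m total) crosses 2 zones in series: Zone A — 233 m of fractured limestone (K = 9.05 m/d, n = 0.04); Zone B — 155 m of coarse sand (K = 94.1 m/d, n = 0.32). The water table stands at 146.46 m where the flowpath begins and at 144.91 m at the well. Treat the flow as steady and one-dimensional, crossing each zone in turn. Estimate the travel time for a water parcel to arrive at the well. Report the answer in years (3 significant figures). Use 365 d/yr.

Total head drop ΔH = 146.46 − 144.91 = 1.55 m
Continuity: the same q passes through each zone, so ΔH = q·Σ(L_j/K_j) — the zones act as resistances in series.
Σ(L/K) = 233/9.05 + 155/94.1 = 25.75 + 1.647 = 27.39 d
q = ΔH / Σ(L/K) = 1.55 / 27.39 = 0.05658 m/d (same in every zone)
Zone A: v = q/n = 0.05658/0.04 = 1.415 m/d → t_A = 233/1.415 = 164.7 d
Zone B: v = q/n = 0.05658/0.32 = 0.1768 m/d → t_B = 155/0.1768 = 876.6 d
Total t = 164.7 + 876.6 = 1041 d
   = 1041 / 365 = 2.85 yr

2.85 years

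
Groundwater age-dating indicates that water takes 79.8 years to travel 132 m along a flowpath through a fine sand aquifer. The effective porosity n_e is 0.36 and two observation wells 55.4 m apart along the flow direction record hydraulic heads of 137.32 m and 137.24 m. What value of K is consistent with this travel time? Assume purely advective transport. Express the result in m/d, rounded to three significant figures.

Hydraulic gradient i = (137.32 − 137.24) / 55.4 = 0.08 / 55.4 = 0.001444
t = 79.8 years = 29130 d
v = L / t = 132 / 29130 = 0.004532 m/d
K = v · n / i = 0.004532 × 0.36 / 0.001444 = 1.13 m/d

1.13 m/d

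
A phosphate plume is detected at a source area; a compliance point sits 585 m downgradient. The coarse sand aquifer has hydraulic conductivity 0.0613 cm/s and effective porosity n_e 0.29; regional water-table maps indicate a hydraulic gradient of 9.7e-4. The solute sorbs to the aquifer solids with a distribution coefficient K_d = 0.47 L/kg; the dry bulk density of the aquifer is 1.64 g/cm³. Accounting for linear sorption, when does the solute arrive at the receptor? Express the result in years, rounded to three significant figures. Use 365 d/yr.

33.1 years

K = 0.0613 cm/s × 864 = 52.96 m/d
Darcy flux q = K·i = 52.96 × 9.7e-4 = 0.05137 m/d
v = Ki/n = 52.96·9.7e-4/0.29 = 0.1772 m/d
Retardation R = 1 + ρ_b·K_d/n = 1 + 1.64×0.47/0.29 = 3.658
Contaminant velocity v_c = v/R = 0.1772/3.658 = 0.04843 m/d
t = L/v_c = 585/0.04843 = 12080 d
   = 12080/365 = 33.1 yr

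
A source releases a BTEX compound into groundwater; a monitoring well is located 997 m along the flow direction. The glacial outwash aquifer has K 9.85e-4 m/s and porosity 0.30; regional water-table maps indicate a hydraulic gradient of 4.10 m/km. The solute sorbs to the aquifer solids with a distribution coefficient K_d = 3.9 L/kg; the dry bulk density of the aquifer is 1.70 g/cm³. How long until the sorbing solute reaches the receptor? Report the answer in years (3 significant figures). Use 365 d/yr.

54.3 years

K = 9.85e-4 m/s × 86400 s/d = 85.10 m/d
q = Ki = 85.10 × 0.0041 = 0.3489 m/d
Average linear velocity = 0.3489 / 0.30 = 1.163 m/d
Retardation R = 1 + ρ_b·K_d/n = 1 + 1.70×3.9/0.30 = 23.10
Contaminant velocity v_c = v/R = 1.163/23.10 = 0.05035 m/d
t = L/v_c = 997/0.05035 = 19800 d
   = 19800/365 = 54.3 yr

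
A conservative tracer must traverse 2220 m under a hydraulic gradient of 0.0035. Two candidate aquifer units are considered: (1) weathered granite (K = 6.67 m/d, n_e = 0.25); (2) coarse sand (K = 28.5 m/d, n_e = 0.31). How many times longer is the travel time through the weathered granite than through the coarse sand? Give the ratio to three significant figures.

Unit 1 (weathered granite): v = 6.67×0.0035/0.25 = 0.09338 m/d, t = 2220/0.09338 = 23770 d
Unit 2 (coarse sand): v = 28.5×0.0035/0.31 = 0.3218 m/d, t = 2220/0.3218 = 6899 d
t(weathered granite) / t(coarse sand) = 23770/6899 = 3.45

3.45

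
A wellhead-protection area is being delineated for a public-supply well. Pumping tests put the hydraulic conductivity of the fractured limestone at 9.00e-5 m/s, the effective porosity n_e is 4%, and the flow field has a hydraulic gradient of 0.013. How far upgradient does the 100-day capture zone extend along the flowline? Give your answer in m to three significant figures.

K = 9.00e-5 m/s × 86400 s/d = 7.776 m/d
Darcy flux q = K·i = 7.776 × 0.013 = 0.1011 m/d
v_s = q/n_e = 0.1011/0.04 = 2.527 m/d
L = v × T = 2.527 × 100 = 252.7 m

253 m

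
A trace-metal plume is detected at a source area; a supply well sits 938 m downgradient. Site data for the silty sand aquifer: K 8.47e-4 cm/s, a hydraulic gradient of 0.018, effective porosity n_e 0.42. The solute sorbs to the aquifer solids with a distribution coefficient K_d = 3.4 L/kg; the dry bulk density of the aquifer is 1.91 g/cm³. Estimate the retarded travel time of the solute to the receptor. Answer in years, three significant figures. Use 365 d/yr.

1350 years

K = 8.47e-4 cm/s × 864 = 0.7318 m/d
q = Ki = 0.7318 × 0.018 = 0.01317 m/d
Average linear velocity = 0.01317 / 0.42 = 0.03136 m/d
Retardation R = 1 + ρ_b·K_d/n = 1 + 1.91×3.4/0.42 = 16.46
Contaminant velocity v_c = v/R = 0.03136/16.46 = 0.001905 m/d
t = L/v_c = 938/0.001905 = 492300 d
   = 492300/365 = 1350 yr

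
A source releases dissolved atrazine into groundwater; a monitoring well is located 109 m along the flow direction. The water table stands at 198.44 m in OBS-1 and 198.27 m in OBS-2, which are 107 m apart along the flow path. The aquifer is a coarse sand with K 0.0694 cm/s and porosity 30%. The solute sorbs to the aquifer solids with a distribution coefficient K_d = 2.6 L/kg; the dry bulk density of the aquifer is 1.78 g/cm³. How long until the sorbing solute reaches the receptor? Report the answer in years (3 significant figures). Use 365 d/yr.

Hydraulic gradient i = (198.44 − 198.27) / 107 = 0.17 / 107 = 0.001589
K = 0.0694 cm/s × 864 = 59.96 m/d
Darcy flux q = K·i = 59.96 × 0.001589 = 0.09527 m/d
Average linear velocity = 0.09527 / 0.30 = 0.3176 m/d
Retardation R = 1 + ρ_b·K_d/n = 1 + 1.78×2.6/0.30 = 16.43
Contaminant velocity v_c = v/R = 0.3176/16.43 = 0.01933 m/d
t = L/v_c = 109/0.01933 = 5638 d
   = 5638/365 = 15.4 yr

15.4 years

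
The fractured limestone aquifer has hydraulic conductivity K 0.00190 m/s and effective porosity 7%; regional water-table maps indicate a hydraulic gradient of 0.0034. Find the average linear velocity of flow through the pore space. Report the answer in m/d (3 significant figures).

7.97 m/d

K = 0.00190 m/s × 86400 s/d = 164.2 m/d
q = Ki = 164.2 × 0.0034 = 0.5581 m/d
Average linear velocity = 0.5581 / 0.07 = 7.973 m/d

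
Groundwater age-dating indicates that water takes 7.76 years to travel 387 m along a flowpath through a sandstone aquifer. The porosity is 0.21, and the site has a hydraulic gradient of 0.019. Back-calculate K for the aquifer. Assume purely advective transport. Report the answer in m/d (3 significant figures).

t = 7.76 years = 2832 d
v = L / t = 387 / 2832 = 0.1366 m/d
K = v · n / i = 0.1366 × 0.21 / 0.019 = 1.51 m/d

1.51 m/d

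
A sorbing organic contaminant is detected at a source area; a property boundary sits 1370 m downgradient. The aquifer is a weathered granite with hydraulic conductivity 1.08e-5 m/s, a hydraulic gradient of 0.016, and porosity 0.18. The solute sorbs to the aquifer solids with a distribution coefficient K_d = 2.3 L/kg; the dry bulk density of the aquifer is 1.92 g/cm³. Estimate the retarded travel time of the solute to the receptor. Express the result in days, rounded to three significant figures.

422000 days

K = 1.08e-5 m/s × 86400 s/d = 0.9331 m/d
Darcy flux q = K·i = 0.9331 × 0.016 = 0.01493 m/d
v = Ki/n = 0.9331·0.016/0.18 = 0.08294 m/d
Retardation R = 1 + ρ_b·K_d/n = 1 + 1.92×2.3/0.18 = 25.53
Contaminant velocity v_c = v/R = 0.08294/25.53 = 0.003248 m/d
t = L/v_c = 1370/0.003248 = 421700 d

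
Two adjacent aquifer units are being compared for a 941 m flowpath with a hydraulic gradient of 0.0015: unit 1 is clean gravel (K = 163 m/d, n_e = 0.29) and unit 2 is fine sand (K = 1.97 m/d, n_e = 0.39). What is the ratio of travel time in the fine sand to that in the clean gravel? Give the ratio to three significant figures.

Unit 1 (clean gravel): v = 163×0.0015/0.29 = 0.8431 m/d, t = 941/0.8431 = 1116 d
Unit 2 (fine sand): v = 1.97×0.0015/0.39 = 0.007577 m/d, t = 941/0.007577 = 124200 d
t(fine sand) / t(clean gravel) = 124200/1116 = 111

111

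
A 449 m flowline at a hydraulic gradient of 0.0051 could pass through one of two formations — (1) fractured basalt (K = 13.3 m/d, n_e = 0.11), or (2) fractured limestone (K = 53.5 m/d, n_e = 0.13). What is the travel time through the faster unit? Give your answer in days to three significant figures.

214 days

Unit 1 (fractured basalt): v = 13.3×0.0051/0.11 = 0.6166 m/d, t = 449/0.6166 = 728.1 d
Unit 2 (fractured limestone): v = 53.5×0.0051/0.13 = 2.099 m/d, t = 449/2.099 = 213.9 d
Faster unit: t = 214 d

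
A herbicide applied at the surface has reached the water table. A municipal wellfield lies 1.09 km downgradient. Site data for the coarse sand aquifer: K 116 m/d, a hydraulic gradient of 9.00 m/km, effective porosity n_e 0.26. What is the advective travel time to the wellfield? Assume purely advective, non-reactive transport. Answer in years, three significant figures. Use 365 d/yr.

0.744 years

Darcy flux q = K·i = 116 × 0.0090 = 1.044 m/d
v_s = q/n_e = 1.044/0.26 = 4.015 m/d
L = 1.09 km = 1090 m
t = L / v = 1090 / 4.015 = 271.5 d
   = 271.5 / 365 = 0.744 yr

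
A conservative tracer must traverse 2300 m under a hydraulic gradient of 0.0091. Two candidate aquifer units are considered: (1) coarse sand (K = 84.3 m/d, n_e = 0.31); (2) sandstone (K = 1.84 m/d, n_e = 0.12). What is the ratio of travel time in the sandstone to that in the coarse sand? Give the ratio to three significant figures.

17.7

Unit 1 (coarse sand): v = 84.3×0.0091/0.31 = 2.475 m/d, t = 2300/2.475 = 929.4 d
Unit 2 (sandstone): v = 1.84×0.0091/0.12 = 0.1395 m/d, t = 2300/0.1395 = 16480 d
t(sandstone) / t(coarse sand) = 16480/929.4 = 17.7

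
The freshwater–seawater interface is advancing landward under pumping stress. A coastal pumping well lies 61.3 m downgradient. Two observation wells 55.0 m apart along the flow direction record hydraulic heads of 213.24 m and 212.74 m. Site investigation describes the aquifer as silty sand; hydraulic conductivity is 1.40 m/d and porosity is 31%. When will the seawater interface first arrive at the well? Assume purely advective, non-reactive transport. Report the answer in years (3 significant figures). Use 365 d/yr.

Hydraulic gradient i = (213.24 − 212.74) / 55.0 = 0.50 / 55.0 = 0.009091
Specific discharge q = 1.40 × 0.009091 = 0.01273 m/d
Seepage velocity v = q / n = 0.01273 / 0.31 = 0.04106 m/d
t = L / v = 61.3 / 0.04106 = 1493 d
   = 1493 / 365 = 4.09 yr

4.09 years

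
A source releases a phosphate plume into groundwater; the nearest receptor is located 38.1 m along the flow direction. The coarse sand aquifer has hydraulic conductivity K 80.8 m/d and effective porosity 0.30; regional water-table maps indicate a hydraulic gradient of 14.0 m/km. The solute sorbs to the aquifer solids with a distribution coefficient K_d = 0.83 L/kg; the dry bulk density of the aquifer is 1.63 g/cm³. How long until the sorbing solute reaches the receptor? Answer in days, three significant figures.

55.7 days

Darcy flux q = K·i = 80.8 × 0.014 = 1.131 m/d
Average linear velocity = 1.131 / 0.30 = 3.771 m/d
Retardation R = 1 + ρ_b·K_d/n = 1 + 1.63×0.83/0.30 = 5.510
Contaminant velocity v_c = v/R = 3.771/5.510 = 0.6844 m/d
t = L/v_c = 38.1/0.6844 = 55.67 d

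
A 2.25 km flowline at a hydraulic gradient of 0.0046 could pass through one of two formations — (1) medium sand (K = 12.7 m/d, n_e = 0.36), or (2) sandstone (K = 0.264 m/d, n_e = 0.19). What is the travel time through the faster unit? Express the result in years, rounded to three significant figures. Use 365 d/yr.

38.0 years

Unit 1 (medium sand): v = 12.7×0.0046/0.36 = 0.1623 m/d, t = 2250/0.1623 = 13870 d
Unit 2 (sandstone): v = 0.264×0.0046/0.19 = 0.006392 m/d, t = 2250/0.006392 = 352000 d
Faster: 13870 d / 365 = 38.0 yr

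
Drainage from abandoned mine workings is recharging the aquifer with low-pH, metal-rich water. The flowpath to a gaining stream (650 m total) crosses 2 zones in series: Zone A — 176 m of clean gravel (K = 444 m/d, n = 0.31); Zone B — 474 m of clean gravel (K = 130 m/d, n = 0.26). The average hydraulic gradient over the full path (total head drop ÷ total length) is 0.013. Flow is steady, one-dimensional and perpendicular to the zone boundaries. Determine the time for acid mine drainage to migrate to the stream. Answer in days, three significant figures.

Steady 1-D flow in series ⇒ the Darcy flux q is identical in every zone and the zone head losses add (resistances L/K in series).
Σ(L/K) = 176/444 + 474/130 = 0.3964 + 3.646 = 4.043 d
K_eq = L_total / Σ(L/K) = 650 / 4.043 = 160.8 m/d
q = K_eq · i = 160.8 × 0.013 = 2.090 m/d (same in every zone)
Zone A: v = q/n = 2.090/0.31 = 6.743 m/d → t_A = 176/6.743 = 26.10 d
Zone B: v = q/n = 2.090/0.26 = 8.039 m/d → t_B = 474/8.039 = 58.96 d
Total t = 26.10 + 58.96 = 85.06 d

85.1 days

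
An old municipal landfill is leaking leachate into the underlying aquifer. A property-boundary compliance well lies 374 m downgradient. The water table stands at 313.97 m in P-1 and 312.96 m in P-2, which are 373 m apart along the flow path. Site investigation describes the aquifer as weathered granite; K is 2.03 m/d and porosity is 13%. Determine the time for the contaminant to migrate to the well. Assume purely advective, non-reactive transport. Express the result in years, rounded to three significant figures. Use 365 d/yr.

Hydraulic gradient i = (313.97 − 312.96) / 373 = 1.01 / 373 = 0.002708
q = Ki = 2.03 × 0.002708 = 0.005497 m/d
Average linear velocity = 0.005497 / 0.13 = 0.04228 m/d
t = L / v = 374 / 0.04228 = 8845 d
   = 8845 / 365 = 24.2 yr

24.2 years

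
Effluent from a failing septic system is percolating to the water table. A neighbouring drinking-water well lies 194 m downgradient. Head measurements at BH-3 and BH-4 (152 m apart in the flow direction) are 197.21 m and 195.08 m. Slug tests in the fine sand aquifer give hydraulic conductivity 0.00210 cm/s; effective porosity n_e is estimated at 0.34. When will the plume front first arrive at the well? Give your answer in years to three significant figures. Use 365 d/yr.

Hydraulic gradient i = (197.21 − 195.08) / 152 = 2.13 / 152 = 0.01401
K = 0.00210 cm/s × 864 = 1.814 m/d
q = Ki = 1.814 × 0.01401 = 0.02543 m/d
v = Ki/n = 1.814·0.01401/0.34 = 0.07478 m/d
t = L / v = 194 / 0.07478 = 2594 d
   = 2594 / 365 = 7.11 yr

7.11 years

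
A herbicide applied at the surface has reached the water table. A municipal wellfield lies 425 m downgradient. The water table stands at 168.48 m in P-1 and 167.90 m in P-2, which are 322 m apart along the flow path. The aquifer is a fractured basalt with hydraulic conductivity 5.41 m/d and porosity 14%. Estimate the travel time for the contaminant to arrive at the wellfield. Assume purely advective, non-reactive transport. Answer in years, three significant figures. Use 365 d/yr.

16.7 years

Hydraulic gradient i = (168.48 − 167.90) / 322 = 0.58 / 322 = 0.001801
Darcy flux q = K·i = 5.41 × 0.001801 = 0.009745 m/d
Seepage velocity v = q / n = 0.009745 / 0.14 = 0.06961 m/d
t = L / v = 425 / 0.06961 = 6106 d
   = 6106 / 365 = 16.7 yr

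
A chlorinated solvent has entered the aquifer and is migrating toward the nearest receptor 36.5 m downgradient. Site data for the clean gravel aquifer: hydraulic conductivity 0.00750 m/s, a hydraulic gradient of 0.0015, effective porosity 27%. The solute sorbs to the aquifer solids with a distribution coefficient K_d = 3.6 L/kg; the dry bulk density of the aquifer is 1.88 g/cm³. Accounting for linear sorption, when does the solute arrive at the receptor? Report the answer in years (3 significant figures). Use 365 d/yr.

K = 0.00750 m/s × 86400 s/d = 648.0 m/d
Specific discharge q = 648.0 × 0.0015 = 0.9720 m/d
v_s = q/n_e = 0.9720/0.27 = 3.600 m/d
Retardation R = 1 + ρ_b·K_d/n = 1 + 1.88×3.6/0.27 = 26.07
Contaminant velocity v_c = v/R = 3.600/26.07 = 0.1381 m/d
t = L/v_c = 36.5/0.1381 = 264.3 d
   = 264.3/365 = 0.724 yr

0.724 years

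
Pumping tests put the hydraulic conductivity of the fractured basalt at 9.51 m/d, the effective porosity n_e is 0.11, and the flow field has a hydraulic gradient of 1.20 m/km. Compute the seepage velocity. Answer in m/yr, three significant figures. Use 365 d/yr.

37.9 m/yr

Darcy flux q = K·i = 9.51 × 0.0012 = 0.01141 m/d
Average linear velocity = 0.01141 / 0.11 = 0.1037 m/d
   = 0.1037 × 365 = 37.9 m/yr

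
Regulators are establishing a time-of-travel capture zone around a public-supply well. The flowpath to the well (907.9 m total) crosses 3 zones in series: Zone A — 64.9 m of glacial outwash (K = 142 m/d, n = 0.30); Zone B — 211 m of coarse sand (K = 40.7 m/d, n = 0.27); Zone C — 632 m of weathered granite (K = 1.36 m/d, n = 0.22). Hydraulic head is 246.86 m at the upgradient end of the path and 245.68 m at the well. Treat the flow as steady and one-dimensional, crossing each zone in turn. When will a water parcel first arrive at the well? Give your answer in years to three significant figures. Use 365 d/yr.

235 years

Total head drop ΔH = 246.86 − 245.68 = 1.18 m
Steady 1-D flow in series ⇒ the Darcy flux q is identical in every zone and the zone head losses add (resistances L/K in series).
Σ(L/K) = 64.9/142 + 211/40.7 + 632/1.36 = 0.4570 + 5.184 + 464.7 = 470.3 d
q = ΔH / Σ(L/K) = 1.18 / 470.3 = 0.002509 m/d (same in every zone)
Zone A: v = q/n = 0.002509/0.30 = 0.008363 m/d → t_A = 64.9/0.008363 = 7761 d
Zone B: v = q/n = 0.002509/0.27 = 0.009292 m/d → t_B = 211/0.009292 = 22710 d
Zone C: v = q/n = 0.002509/0.22 = 0.01140 m/d → t_C = 632/0.01140 = 55420 d
Total t = 7761 + 22710 + 55420 = 85890 d
   = 85890 / 365 = 235 yr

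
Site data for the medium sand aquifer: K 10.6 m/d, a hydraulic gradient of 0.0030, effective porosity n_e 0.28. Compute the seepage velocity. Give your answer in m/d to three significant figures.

0.114 m/d

Darcy flux q = K·i = 10.6 × 0.0030 = 0.03180 m/d
Average linear velocity = 0.03180 / 0.28 = 0.1136 m/d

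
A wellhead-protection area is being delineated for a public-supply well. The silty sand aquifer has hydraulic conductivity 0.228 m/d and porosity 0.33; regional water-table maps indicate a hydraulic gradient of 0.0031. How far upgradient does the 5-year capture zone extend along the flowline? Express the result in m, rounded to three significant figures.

3.91 m

q = Ki = 0.228 × 0.0031 = 7.068e-4 m/d
Average linear velocity = 7.068e-4 / 0.33 = 0.002142 m/d
T = 5 yr × 365 = 1825 d
L = v × T = 0.002142 × 1825 = 3.909 m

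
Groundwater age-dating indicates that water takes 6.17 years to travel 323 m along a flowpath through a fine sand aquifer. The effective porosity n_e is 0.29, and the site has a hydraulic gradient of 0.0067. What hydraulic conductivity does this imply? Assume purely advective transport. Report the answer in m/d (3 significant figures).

t = 6.17 years = 2252 d
v = L / t = 323 / 2252 = 0.1434 m/d
K = v · n / i = 0.1434 × 0.29 / 0.0067 = 6.21 m/d

6.21 m/d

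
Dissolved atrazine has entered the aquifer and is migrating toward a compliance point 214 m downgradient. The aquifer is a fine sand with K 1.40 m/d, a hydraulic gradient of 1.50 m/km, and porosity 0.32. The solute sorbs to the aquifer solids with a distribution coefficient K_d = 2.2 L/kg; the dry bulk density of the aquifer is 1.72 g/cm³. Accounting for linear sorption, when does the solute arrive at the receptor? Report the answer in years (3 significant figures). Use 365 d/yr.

1150 years

Darcy flux q = K·i = 1.40 × 0.0015 = 0.002100 m/d
v = Ki/n = 1.40·0.0015/0.32 = 0.006563 m/d
Retardation R = 1 + ρ_b·K_d/n = 1 + 1.72×2.2/0.32 = 12.83
Contaminant velocity v_c = v/R = 0.006563/12.83 = 5.117e-4 m/d
t = L/v_c = 214/5.117e-4 = 418200 d
   = 418200/365 = 1150 yr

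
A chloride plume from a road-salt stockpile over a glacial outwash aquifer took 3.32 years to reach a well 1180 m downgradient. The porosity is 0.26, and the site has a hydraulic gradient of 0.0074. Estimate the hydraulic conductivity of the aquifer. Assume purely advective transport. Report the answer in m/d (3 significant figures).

t = 3.32 years = 1212 d
v = L / t = 1180 / 1212 = 0.9738 m/d
K = v · n / i = 0.9738 × 0.26 / 0.0074 = 34.2 m/d

34.2 m/d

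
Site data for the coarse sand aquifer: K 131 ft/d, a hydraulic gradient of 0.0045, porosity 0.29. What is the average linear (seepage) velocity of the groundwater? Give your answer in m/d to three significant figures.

0.620 m/d

K = 131 ft/d × 0.3048 = 39.93 m/d
Specific discharge q = 39.93 × 0.0045 = 0.1797 m/d
v_s = q/n_e = 0.1797/0.29 = 0.6196 m/d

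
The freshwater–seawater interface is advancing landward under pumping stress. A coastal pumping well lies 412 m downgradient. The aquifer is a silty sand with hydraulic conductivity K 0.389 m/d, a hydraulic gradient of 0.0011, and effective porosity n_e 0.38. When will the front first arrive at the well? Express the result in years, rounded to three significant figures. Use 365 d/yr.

1000 years

Darcy flux q = K·i = 0.389 × 0.0011 = 4.279e-4 m/d
Average linear velocity = 4.279e-4 / 0.38 = 0.001126 m/d
t = L / v = 412 / 0.001126 = 365900 d
   = 365900 / 365 = 1000 yr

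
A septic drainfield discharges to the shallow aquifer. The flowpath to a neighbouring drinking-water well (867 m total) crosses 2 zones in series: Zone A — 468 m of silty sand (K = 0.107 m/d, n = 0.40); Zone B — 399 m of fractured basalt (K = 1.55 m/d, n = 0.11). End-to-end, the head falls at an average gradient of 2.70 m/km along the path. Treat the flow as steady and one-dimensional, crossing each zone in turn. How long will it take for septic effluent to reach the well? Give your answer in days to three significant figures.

Continuity: the same q passes through each zone, so ΔH = q·Σ(L_j/K_j) — the zones act as resistances in series.
Σ(L/K) = 468/0.107 + 399/1.55 = 4374 + 257.4 = 4631 d
K_eq = L_total / Σ(L/K) = 867 / 4631 = 0.1872 m/d
q = K_eq · i = 0.1872 × 0.0027 = 5.055e-4 m/d (same in every zone)
Zone A: v = q/n = 5.055e-4/0.40 = 0.001264 m/d → t_A = 468/0.001264 = 370400 d
Zone B: v = q/n = 5.055e-4/0.11 = 0.004595 m/d → t_B = 399/0.004595 = 86830 d
Total t = 370400 + 86830 = 457200 d

457000 days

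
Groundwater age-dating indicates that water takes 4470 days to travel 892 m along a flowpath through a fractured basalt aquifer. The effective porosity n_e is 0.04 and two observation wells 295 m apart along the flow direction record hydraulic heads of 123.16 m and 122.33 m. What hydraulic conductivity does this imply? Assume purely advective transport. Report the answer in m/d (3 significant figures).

Hydraulic gradient i = (123.16 − 122.33) / 295 = 0.83 / 295 = 0.002814
v = L / t = 892 / 4470 = 0.1996 m/d
K = v · n / i = 0.1996 × 0.04 / 0.002814 = 2.84 m/d

2.84 m/d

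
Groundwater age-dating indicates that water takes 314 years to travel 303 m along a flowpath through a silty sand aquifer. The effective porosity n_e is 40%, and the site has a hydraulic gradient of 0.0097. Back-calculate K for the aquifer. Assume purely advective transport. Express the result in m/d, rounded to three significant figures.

t = 314 years = 114600 d
v = L / t = 303 / 114600 = 0.002644 m/d
K = v · n / i = 0.002644 × 0.40 / 0.0097 = 0.109 m/d

0.109 m/d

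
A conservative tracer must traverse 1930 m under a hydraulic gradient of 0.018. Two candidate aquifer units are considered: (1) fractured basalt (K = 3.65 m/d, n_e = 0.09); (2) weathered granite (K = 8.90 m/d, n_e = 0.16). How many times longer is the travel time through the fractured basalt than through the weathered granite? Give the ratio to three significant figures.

Unit 1 (fractured basalt): v = 3.65×0.018/0.09 = 0.7300 m/d, t = 1930/0.7300 = 2644 d
Unit 2 (weathered granite): v = 8.90×0.018/0.16 = 1.001 m/d, t = 1930/1.001 = 1928 d
t(fractured basalt) / t(weathered granite) = 2644/1928 = 1.37

1.37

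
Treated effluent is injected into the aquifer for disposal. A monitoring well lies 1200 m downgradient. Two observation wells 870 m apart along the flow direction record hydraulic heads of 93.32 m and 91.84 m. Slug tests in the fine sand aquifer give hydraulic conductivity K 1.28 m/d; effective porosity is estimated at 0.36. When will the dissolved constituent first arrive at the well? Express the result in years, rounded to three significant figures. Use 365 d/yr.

Hydraulic gradient i = (93.32 − 91.84) / 870 = 1.48 / 870 = 0.001701
q = Ki = 1.28 × 0.001701 = 0.002177 m/d
v_s = q/n_e = 0.002177/0.36 = 0.006049 m/d
t = L / v = 1200 / 0.006049 = 198400 d
   = 198400 / 365 = 544 yr

544 years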